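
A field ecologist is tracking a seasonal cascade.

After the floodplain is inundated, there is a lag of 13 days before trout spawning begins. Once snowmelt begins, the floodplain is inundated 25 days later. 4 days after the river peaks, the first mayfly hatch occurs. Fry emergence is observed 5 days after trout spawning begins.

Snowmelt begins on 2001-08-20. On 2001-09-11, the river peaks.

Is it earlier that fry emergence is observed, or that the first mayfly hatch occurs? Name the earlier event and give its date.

Snowmelt begins: Aug 20, 2001.
The floodplain is inundated: Aug 20, 2001 + 25 days = Sep 14, 2001.
Trout spawning begins: Sep 14, 2001 + 13 days = Sep 27, 2001.
Fry emergence is observed: Sep 27, 2001 + 5 days = Oct 2, 2001.
The river peaks: Sep 11, 2001.
The first mayfly hatch occurs: Sep 11, 2001 + 4 days = Sep 15, 2001.
Comparing: fry emergence is observed on Oct 2, 2001 vs the first mayfly hatch occurs on Sep 15, 2001. Earlier: the first mayfly hatch occurs.

The first mayfly hatch occurs — 2001-09-15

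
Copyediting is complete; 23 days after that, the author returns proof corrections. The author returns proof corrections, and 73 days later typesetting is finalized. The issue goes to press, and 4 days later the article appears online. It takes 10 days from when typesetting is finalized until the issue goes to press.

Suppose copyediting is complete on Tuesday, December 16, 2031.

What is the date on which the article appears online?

Copyediting is complete: Dec 16, 2031.
The author returns proof corrections: Dec 16, 2031 + 23 days = Jan 8, 2032.
Typesetting is finalized: Jan 8, 2032 + 73 days = Mar 21, 2032.
The issue goes to press: Mar 21, 2032 + 10 days = Mar 31, 2032.
The article appears online: Mar 31, 2032 + 4 days = Apr 4, 2032.

Sunday, April 4, 2032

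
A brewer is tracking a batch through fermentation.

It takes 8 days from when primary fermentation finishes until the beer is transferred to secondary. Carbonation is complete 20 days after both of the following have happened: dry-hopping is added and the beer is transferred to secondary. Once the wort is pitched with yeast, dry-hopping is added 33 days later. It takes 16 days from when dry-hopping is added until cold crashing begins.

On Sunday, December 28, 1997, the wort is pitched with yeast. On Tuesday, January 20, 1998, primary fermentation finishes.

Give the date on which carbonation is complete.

The wort is pitched with yeast: Dec 28, 1997.
Dry-hopping is added: Dec 28, 1997 + 33 days = Jan 30, 1998.
Primary fermentation finishes: Jan 20, 1998.
The beer is transferred to secondary: Jan 20, 1998 + 8 days = Jan 28, 1998.
Both prerequisites met — dry-hopping is added (Jan 30, 1998), the beer is transferred to secondary (Jan 28, 1998); the later is Jan 30, 1998.
Carbonation is complete: Jan 30, 1998 + 20 days = Feb 19, 1998.

Thursday, February 19, 1998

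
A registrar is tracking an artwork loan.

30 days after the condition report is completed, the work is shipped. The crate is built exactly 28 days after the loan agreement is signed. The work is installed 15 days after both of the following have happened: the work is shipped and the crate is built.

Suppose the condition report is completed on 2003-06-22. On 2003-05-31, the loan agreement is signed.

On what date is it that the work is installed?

2003-08-06

The condition report is completed: Jun 22, 2003.
The work is shipped: Jun 22, 2003 + 30 days = Jul 22, 2003.
The loan agreement is signed: May 31, 2003.
The crate is built: May 31, 2003 + 28 days = Jun 28, 2003.
Both prerequisites met — the work is shipped (Jul 22, 2003), the crate is built (Jun 28, 2003); the later is Jul 22, 2003.
The work is installed: Jul 22, 2003 + 15 days = Aug 6, 2003.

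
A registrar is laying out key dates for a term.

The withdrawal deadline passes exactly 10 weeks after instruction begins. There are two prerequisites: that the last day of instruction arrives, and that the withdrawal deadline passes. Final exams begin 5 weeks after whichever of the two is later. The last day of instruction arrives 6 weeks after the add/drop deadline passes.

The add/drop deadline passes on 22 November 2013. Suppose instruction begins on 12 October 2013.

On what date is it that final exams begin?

7 February 2014

The add/drop deadline passes: Nov 22, 2013.
The last day of instruction arrives: Nov 22, 2013 + 6 weeks = Jan 3, 2014.
Instruction begins: Oct 12, 2013.
The withdrawal deadline passes: Oct 12, 2013 + 10 weeks = Dec 21, 2013.
Both prerequisites met — the last day of instruction arrives (Jan 3, 2014), the withdrawal deadline passes (Dec 21, 2013); the later is Jan 3, 2014.
Final exams begin: Jan 3, 2014 + 5 weeks = Feb 7, 2014.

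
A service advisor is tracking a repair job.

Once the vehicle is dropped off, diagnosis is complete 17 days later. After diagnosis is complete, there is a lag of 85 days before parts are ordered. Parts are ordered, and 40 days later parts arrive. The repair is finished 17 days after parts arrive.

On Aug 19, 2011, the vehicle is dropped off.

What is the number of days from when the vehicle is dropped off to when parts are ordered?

Causal path: the vehicle is dropped off → diagnosis is complete → parts are ordered.
Total delay along the path: 17 + 85 = 102 days.

102 days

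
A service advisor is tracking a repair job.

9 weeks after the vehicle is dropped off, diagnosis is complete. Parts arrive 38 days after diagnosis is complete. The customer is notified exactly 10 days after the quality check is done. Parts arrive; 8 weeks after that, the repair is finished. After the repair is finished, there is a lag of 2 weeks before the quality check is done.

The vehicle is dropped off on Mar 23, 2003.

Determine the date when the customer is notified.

Sep 20, 2003

The vehicle is dropped off: Mar 23, 2003.
Diagnosis is complete: Mar 23, 2003 + 9 weeks = May 25, 2003.
Parts arrive: May 25, 2003 + 38 days = Jul 2, 2003.
The repair is finished: Jul 2, 2003 + 8 weeks = Aug 27, 2003.
The quality check is done: Aug 27, 2003 + 2 weeks = Sep 10, 2003.
The customer is notified: Sep 10, 2003 + 10 days = Sep 20, 2003.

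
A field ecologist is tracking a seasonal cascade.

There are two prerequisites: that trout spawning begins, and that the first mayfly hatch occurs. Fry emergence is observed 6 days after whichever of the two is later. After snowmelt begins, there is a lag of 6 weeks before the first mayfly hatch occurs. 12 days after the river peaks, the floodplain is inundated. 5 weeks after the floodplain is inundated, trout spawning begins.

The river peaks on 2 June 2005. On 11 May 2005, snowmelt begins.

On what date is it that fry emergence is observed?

The river peaks: Jun 2, 2005.
The floodplain is inundated: Jun 2, 2005 + 12 days = Jun 14, 2005.
Trout spawning begins: Jun 14, 2005 + 5 weeks = Jul 19, 2005.
Snowmelt begins: May 11, 2005.
The first mayfly hatch occurs: May 11, 2005 + 6 weeks = Jun 22, 2005.
Both prerequisites met — trout spawning begins (Jul 19, 2005), the first mayfly hatch occurs (Jun 22, 2005); the later is Jul 19, 2005.
Fry emergence is observed: Jul 19, 2005 + 6 days = Jul 25, 2005.

25 July 2005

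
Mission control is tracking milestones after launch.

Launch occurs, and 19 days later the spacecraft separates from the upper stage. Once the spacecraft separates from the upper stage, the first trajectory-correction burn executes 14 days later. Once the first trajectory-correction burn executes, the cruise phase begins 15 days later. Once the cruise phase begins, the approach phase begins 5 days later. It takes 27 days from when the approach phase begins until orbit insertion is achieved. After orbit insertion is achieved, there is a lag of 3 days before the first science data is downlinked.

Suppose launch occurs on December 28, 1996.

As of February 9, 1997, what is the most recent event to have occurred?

Launch occurs: Dec 28, 1996.
The spacecraft separates from the upper stage: Dec 28, 1996 + 19 days = Jan 16, 1997.
The first trajectory-correction burn executes: Jan 16, 1997 + 14 days = Jan 30, 1997.
The cruise phase begins: Jan 30, 1997 + 15 days = Feb 14, 1997.
The approach phase begins: Feb 14, 1997 + 5 days = Feb 19, 1997.
Orbit insertion is achieved: Feb 19, 1997 + 27 days = Mar 18, 1997.
The first science data is downlinked: Mar 18, 1997 + 3 days = Mar 21, 1997.
Feb 9, 1997 falls between when the first trajectory-correction burn executes (Jan 30, 1997) and when the cruise phase begins (Feb 14, 1997).

The first trajectory-correction burn executes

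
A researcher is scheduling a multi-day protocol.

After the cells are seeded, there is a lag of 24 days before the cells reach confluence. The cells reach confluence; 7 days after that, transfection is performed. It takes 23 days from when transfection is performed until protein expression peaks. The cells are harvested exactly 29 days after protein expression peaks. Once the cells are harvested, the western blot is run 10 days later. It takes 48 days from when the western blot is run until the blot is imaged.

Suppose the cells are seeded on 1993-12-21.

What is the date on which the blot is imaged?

The cells are seeded: Dec 21, 1993.
The cells reach confluence: Dec 21, 1993 + 24 days = Jan 14, 1994.
Transfection is performed: Jan 14, 1994 + 7 days = Jan 21, 1994.
Protein expression peaks: Jan 21, 1994 + 23 days = Feb 13, 1994.
The cells are harvested: Feb 13, 1994 + 29 days = Mar 14, 1994.
The western blot is run: Mar 14, 1994 + 10 days = Mar 24, 1994.
The blot is imaged: Mar 24, 1994 + 48 days = May 11, 1994.

1994-05-11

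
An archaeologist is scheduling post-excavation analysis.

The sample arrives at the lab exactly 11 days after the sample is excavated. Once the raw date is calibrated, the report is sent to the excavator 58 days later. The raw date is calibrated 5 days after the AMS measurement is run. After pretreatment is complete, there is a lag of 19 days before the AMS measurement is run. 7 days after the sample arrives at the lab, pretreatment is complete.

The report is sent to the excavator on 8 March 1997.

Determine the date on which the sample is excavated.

The report is sent to the excavator: Mar 8, 1997.
The raw date is calibrated: Mar 8, 1997 − 58 days = Jan 9, 1997.
The AMS measurement is run: Jan 9, 1997 − 5 days = Jan 4, 1997.
Pretreatment is complete: Jan 4, 1997 − 19 days = Dec 16, 1996.
The sample arrives at the lab: Dec 16, 1996 − 7 days = Dec 9, 1996.
The sample is excavated: Dec 9, 1996 − 11 days = Nov 28, 1996.

28 November 1996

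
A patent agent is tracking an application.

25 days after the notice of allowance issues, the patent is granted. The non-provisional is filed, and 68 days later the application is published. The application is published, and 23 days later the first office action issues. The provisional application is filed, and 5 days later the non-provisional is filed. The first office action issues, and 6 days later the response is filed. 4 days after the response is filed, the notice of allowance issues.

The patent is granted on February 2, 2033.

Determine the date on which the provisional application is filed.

The patent is granted: Feb 2, 2033.
The notice of allowance issues: Feb 2, 2033 − 25 days = Jan 8, 2033.
The response is filed: Jan 8, 2033 − 4 days = Jan 4, 2033.
The first office action issues: Jan 4, 2033 − 6 days = Dec 29, 2032.
The application is published: Dec 29, 2032 − 23 days = Dec 6, 2032.
The non-provisional is filed: Dec 6, 2032 − 68 days = Sep 29, 2032.
The provisional application is filed: Sep 29, 2032 − 5 days = Sep 24, 2032.

September 24, 2032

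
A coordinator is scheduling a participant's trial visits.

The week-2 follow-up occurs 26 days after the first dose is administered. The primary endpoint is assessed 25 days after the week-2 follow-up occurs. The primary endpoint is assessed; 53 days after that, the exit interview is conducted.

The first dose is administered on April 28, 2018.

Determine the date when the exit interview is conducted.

August 10, 2018

The first dose is administered: Apr 28, 2018.
The week-2 follow-up occurs: Apr 28, 2018 + 26 days = May 24, 2018.
The primary endpoint is assessed: May 24, 2018 + 25 days = Jun 18, 2018.
The exit interview is conducted: Jun 18, 2018 + 53 days = Aug 10, 2018.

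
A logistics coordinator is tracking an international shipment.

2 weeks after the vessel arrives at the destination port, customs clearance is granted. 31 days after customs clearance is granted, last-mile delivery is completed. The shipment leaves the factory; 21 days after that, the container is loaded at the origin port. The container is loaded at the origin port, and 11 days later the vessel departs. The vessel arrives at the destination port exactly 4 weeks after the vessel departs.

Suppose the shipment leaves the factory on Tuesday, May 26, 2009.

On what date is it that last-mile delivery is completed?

Tuesday, September 8, 2009

The shipment leaves the factory: May 26, 2009.
The container is loaded at the origin port: May 26, 2009 + 21 days = Jun 16, 2009.
The vessel departs: Jun 16, 2009 + 11 days = Jun 27, 2009.
The vessel arrives at the destination port: Jun 27, 2009 + 4 weeks = Jul 25, 2009.
Customs clearance is granted: Jul 25, 2009 + 2 weeks = Aug 8, 2009.
Last-mile delivery is completed: Aug 8, 2009 + 31 days = Sep 8, 2009.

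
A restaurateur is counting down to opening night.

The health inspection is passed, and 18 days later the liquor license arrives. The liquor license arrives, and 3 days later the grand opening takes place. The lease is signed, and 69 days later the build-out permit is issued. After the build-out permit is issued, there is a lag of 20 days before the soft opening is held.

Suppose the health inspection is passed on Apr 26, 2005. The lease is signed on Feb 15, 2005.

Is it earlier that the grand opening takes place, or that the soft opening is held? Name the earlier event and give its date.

The soft opening is held — May 15, 2005

The health inspection is passed: Apr 26, 2005.
The liquor license arrives: Apr 26, 2005 + 18 days = May 14, 2005.
The grand opening takes place: May 14, 2005 + 3 days = May 17, 2005.
The lease is signed: Feb 15, 2005.
The build-out permit is issued: Feb 15, 2005 + 69 days = Apr 25, 2005.
The soft opening is held: Apr 25, 2005 + 20 days = May 15, 2005.
Comparing: the grand opening takes place on May 17, 2005 vs the soft opening is held on May 15, 2005. Earlier: the soft opening is held.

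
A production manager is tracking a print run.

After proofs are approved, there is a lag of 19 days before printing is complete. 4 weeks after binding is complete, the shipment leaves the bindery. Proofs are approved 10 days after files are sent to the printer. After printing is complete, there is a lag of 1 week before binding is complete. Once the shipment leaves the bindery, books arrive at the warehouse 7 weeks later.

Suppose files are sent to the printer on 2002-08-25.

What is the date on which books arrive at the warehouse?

Files are sent to the printer: Aug 25, 2002.
Proofs are approved: Aug 25, 2002 + 10 days = Sep 4, 2002.
Printing is complete: Sep 4, 2002 + 19 days = Sep 23, 2002.
Binding is complete: Sep 23, 2002 + 1 week = Sep 30, 2002.
The shipment leaves the bindery: Sep 30, 2002 + 4 weeks = Oct 28, 2002.
Books arrive at the warehouse: Oct 28, 2002 + 7 weeks = Dec 16, 2002.

2002-12-16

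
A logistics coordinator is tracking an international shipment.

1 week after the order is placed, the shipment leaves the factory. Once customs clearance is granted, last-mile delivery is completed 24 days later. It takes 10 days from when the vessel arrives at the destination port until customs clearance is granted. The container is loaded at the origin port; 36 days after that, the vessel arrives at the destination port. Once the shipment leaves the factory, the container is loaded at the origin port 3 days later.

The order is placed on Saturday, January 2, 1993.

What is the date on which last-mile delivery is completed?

The order is placed: Jan 2, 1993.
The shipment leaves the factory: Jan 2, 1993 + 1 week = Jan 9, 1993.
The container is loaded at the origin port: Jan 9, 1993 + 3 days = Jan 12, 1993.
The vessel arrives at the destination port: Jan 12, 1993 + 36 days = Feb 17, 1993.
Customs clearance is granted: Feb 17, 1993 + 10 days = Feb 27, 1993.
Last-mile delivery is completed: Feb 27, 1993 + 24 days = Mar 23, 1993.

Tuesday, March 23, 1993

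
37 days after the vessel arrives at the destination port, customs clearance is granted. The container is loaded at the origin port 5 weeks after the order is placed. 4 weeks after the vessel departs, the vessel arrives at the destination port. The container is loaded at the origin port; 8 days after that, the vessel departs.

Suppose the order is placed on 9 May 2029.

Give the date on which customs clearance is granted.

The order is placed: May 9, 2029.
The container is loaded at the origin port: May 9, 2029 + 5 weeks = Jun 13, 2029.
The vessel departs: Jun 13, 2029 + 8 days = Jun 21, 2029.
The vessel arrives at the destination port: Jun 21, 2029 + 4 weeks = Jul 19, 2029.
Customs clearance is granted: Jul 19, 2029 + 37 days = Aug 25, 2029.

25 August 2029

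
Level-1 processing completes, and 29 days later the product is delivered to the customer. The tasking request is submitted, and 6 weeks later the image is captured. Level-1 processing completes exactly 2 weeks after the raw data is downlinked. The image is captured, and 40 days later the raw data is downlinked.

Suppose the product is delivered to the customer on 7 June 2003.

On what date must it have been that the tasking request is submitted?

The product is delivered to the customer: Jun 7, 2003.
Level-1 processing completes: Jun 7, 2003 − 29 days = May 9, 2003.
The raw data is downlinked: May 9, 2003 − 2 weeks = Apr 25, 2003.
The image is captured: Apr 25, 2003 − 40 days = Mar 16, 2003.
The tasking request is submitted: Mar 16, 2003 − 6 weeks = Feb 2, 2003.

2 February 2003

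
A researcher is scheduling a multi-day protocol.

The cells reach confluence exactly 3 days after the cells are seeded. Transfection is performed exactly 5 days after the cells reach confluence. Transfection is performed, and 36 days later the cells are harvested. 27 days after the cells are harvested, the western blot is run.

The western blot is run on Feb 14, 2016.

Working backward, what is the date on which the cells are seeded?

The western blot is run: Feb 14, 2016.
The cells are harvested: Feb 14, 2016 − 27 days = Jan 18, 2016.
Transfection is performed: Jan 18, 2016 − 36 days = Dec 13, 2015.
The cells reach confluence: Dec 13, 2015 − 5 days = Dec 8, 2015.
The cells are seeded: Dec 8, 2015 − 3 days = Dec 5, 2015.

Dec 5, 2015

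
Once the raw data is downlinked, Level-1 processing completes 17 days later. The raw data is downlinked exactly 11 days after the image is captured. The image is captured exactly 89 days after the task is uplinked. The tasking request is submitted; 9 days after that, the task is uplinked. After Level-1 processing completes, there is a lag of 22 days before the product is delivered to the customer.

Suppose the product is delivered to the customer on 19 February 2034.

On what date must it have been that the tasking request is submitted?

The product is delivered to the customer: Feb 19, 2034.
Level-1 processing completes: Feb 19, 2034 − 22 days = Jan 28, 2034.
The raw data is downlinked: Jan 28, 2034 − 17 days = Jan 11, 2034.
The image is captured: Jan 11, 2034 − 11 days = Dec 31, 2033.
The task is uplinked: Dec 31, 2033 − 89 days = Oct 3, 2033.
The tasking request is submitted: Oct 3, 2033 − 9 days = Sep 24, 2033.

24 September 2033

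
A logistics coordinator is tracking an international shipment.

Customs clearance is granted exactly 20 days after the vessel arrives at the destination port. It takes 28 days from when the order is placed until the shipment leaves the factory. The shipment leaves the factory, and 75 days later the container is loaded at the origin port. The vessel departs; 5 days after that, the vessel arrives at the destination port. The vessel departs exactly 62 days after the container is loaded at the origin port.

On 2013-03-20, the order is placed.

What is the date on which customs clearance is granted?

The order is placed: Mar 20, 2013.
The shipment leaves the factory: Mar 20, 2013 + 28 days = Apr 17, 2013.
The container is loaded at the origin port: Apr 17, 2013 + 75 days = Jul 1, 2013.
The vessel departs: Jul 1, 2013 + 62 days = Sep 1, 2013.
The vessel arrives at the destination port: Sep 1, 2013 + 5 days = Sep 6, 2013.
Customs clearance is granted: Sep 6, 2013 + 20 days = Sep 26, 2013.

2013-09-26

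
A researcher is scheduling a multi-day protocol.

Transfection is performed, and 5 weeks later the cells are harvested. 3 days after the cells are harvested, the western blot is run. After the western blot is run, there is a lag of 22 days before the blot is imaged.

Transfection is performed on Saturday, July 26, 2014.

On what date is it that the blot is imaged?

Wednesday, September 24, 2014

Transfection is performed: Jul 26, 2014.
The cells are harvested: Jul 26, 2014 + 5 weeks = Aug 30, 2014.
The western blot is run: Aug 30, 2014 + 3 days = Sep 2, 2014.
The blot is imaged: Sep 2, 2014 + 22 days = Sep 24, 2014.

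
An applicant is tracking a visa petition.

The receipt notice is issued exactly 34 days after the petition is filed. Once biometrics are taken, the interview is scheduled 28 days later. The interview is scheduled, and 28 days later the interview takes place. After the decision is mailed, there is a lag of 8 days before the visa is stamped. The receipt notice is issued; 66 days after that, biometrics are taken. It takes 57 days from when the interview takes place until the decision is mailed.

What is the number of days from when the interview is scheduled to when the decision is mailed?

Causal path: the interview is scheduled → the interview takes place → the decision is mailed.
Total delay along the path: 28 + 57 = 85 days.

85 days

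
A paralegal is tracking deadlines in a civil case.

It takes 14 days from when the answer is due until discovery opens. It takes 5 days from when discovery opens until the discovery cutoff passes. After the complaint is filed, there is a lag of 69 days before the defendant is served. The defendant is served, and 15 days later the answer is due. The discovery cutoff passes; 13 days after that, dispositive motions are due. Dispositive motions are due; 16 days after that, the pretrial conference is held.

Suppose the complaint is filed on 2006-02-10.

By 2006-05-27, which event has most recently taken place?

The discovery cutoff passes

The complaint is filed: Feb 10, 2006.
The defendant is served: Feb 10, 2006 + 69 days = Apr 20, 2006.
The answer is due: Apr 20, 2006 + 15 days = May 5, 2006.
Discovery opens: May 5, 2006 + 14 days = May 19, 2006.
The discovery cutoff passes: May 19, 2006 + 5 days = May 24, 2006.
Dispositive motions are due: May 24, 2006 + 13 days = Jun 6, 2006.
The pretrial conference is held: Jun 6, 2006 + 16 days = Jun 22, 2006.
May 27, 2006 falls between when the discovery cutoff passes (May 24, 2006) and when dispositive motions are due (Jun 6, 2006).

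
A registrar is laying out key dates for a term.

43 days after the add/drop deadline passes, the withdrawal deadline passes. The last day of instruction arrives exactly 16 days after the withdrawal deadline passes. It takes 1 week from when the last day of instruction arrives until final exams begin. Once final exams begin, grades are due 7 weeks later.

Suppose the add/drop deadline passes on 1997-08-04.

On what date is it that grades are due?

The add/drop deadline passes: Aug 4, 1997.
The withdrawal deadline passes: Aug 4, 1997 + 43 days = Sep 16, 1997.
The last day of instruction arrives: Sep 16, 1997 + 16 days = Oct 2, 1997.
Final exams begin: Oct 2, 1997 + 1 week = Oct 9, 1997.
Grades are due: Oct 9, 1997 + 7 weeks = Nov 27, 1997.

1997-11-27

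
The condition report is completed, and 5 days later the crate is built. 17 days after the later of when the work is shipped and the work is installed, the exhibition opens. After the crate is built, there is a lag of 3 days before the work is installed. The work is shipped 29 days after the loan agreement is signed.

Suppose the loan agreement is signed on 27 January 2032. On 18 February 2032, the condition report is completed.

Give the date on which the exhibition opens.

14 March 2032

The loan agreement is signed: Jan 27, 2032.
The work is shipped: Jan 27, 2032 + 29 days = Feb 25, 2032.
The condition report is completed: Feb 18, 2032.
The crate is built: Feb 18, 2032 + 5 days = Feb 23, 2032.
The work is installed: Feb 23, 2032 + 3 days = Feb 26, 2032.
Both prerequisites met — the work is shipped (Feb 25, 2032), the work is installed (Feb 26, 2032); the later is Feb 26, 2032.
The exhibition opens: Feb 26, 2032 + 17 days = Mar 14, 2032.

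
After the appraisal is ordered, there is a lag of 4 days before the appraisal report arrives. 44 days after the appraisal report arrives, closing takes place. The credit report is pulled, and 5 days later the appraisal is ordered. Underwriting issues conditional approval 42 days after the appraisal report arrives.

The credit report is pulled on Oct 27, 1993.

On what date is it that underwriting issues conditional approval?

Dec 17, 1993

The credit report is pulled: Oct 27, 1993.
The appraisal is ordered: Oct 27, 1993 + 5 days = Nov 1, 1993.
The appraisal report arrives: Nov 1, 1993 + 4 days = Nov 5, 1993.
Underwriting issues conditional approval: Nov 5, 1993 + 42 days = Dec 17, 1993.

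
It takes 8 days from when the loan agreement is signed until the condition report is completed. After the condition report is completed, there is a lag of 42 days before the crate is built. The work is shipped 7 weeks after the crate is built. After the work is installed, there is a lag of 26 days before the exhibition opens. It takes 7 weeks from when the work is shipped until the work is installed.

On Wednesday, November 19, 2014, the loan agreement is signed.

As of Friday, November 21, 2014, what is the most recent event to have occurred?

The loan agreement is signed

The loan agreement is signed: Nov 19, 2014.
The condition report is completed: Nov 19, 2014 + 8 days = Nov 27, 2014.
The crate is built: Nov 27, 2014 + 42 days = Jan 8, 2015.
The work is shipped: Jan 8, 2015 + 7 weeks = Feb 26, 2015.
The work is installed: Feb 26, 2015 + 7 weeks = Apr 16, 2015.
The exhibition opens: Apr 16, 2015 + 26 days = May 12, 2015.
Nov 21, 2014 falls between when the loan agreement is signed (Nov 19, 2014) and when the condition report is completed (Nov 27, 2014).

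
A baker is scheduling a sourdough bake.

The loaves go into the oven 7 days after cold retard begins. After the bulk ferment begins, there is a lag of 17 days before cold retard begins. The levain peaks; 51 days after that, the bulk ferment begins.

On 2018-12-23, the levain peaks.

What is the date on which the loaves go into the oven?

The levain peaks: Dec 23, 2018.
The bulk ferment begins: Dec 23, 2018 + 51 days = Feb 12, 2019.
Cold retard begins: Feb 12, 2019 + 17 days = Mar 1, 2019.
The loaves go into the oven: Mar 1, 2019 + 7 days = Mar 8, 2019.

2019-03-08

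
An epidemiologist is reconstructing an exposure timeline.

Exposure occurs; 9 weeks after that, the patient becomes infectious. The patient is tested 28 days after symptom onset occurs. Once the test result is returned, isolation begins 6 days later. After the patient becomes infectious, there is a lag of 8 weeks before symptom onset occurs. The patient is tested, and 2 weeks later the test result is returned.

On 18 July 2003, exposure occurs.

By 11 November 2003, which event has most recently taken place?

Exposure occurs: Jul 18, 2003.
The patient becomes infectious: Jul 18, 2003 + 9 weeks = Sep 19, 2003.
Symptom onset occurs: Sep 19, 2003 + 8 weeks = Nov 14, 2003.
The patient is tested: Nov 14, 2003 + 28 days = Dec 12, 2003.
The test result is returned: Dec 12, 2003 + 2 weeks = Dec 26, 2003.
Isolation begins: Dec 26, 2003 + 6 days = Jan 1, 2004.
Nov 11, 2003 falls between when the patient becomes infectious (Sep 19, 2003) and when symptom onset occurs (Nov 14, 2003).

The patient becomes infectious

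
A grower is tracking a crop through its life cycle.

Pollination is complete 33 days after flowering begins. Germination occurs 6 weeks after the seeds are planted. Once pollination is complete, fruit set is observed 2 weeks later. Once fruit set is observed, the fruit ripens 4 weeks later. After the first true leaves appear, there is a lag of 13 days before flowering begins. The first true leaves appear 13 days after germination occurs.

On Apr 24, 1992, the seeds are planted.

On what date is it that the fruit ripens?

Sep 14, 1992

The seeds are planted: Apr 24, 1992.
Germination occurs: Apr 24, 1992 + 6 weeks = Jun 5, 1992.
The first true leaves appear: Jun 5, 1992 + 13 days = Jun 18, 1992.
Flowering begins: Jun 18, 1992 + 13 days = Jul 1, 1992.
Pollination is complete: Jul 1, 1992 + 33 days = Aug 3, 1992.
Fruit set is observed: Aug 3, 1992 + 2 weeks = Aug 17, 1992.
The fruit ripens: Aug 17, 1992 + 4 weeks = Sep 14, 1992.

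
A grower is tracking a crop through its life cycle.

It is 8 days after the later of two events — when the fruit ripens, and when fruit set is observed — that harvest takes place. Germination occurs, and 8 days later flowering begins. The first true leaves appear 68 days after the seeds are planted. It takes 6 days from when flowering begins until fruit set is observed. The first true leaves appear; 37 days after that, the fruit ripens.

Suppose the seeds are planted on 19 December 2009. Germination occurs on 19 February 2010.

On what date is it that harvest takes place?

The seeds are planted: Dec 19, 2009.
The first true leaves appear: Dec 19, 2009 + 68 days = Feb 25, 2010.
The fruit ripens: Feb 25, 2010 + 37 days = Apr 3, 2010.
Germination occurs: Feb 19, 2010.
Flowering begins: Feb 19, 2010 + 8 days = Feb 27, 2010.
Fruit set is observed: Feb 27, 2010 + 6 days = Mar 5, 2010.
Both prerequisites met — the fruit ripens (Apr 3, 2010), fruit set is observed (Mar 5, 2010); the later is Apr 3, 2010.
Harvest takes place: Apr 3, 2010 + 8 days = Apr 11, 2010.

11 April 2010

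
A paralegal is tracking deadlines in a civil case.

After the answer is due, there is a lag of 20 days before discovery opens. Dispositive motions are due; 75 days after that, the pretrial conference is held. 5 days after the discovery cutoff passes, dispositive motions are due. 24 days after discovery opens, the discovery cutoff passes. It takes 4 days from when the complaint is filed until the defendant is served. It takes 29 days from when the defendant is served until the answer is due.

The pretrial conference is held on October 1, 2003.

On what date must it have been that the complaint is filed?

April 27, 2003

The pretrial conference is held: Oct 1, 2003.
Dispositive motions are due: Oct 1, 2003 − 75 days = Jul 18, 2003.
The discovery cutoff passes: Jul 18, 2003 − 5 days = Jul 13, 2003.
Discovery opens: Jul 13, 2003 − 24 days = Jun 19, 2003.
The answer is due: Jun 19, 2003 − 20 days = May 30, 2003.
The defendant is served: May 30, 2003 − 29 days = May 1, 2003.
The complaint is filed: May 1, 2003 − 4 days = Apr 27, 2003.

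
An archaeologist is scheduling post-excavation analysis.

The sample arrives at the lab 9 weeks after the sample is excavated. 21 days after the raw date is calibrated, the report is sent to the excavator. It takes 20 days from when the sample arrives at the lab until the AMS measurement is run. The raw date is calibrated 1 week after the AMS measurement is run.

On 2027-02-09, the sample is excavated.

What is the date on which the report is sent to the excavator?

The sample is excavated: Feb 9, 2027.
The sample arrives at the lab: Feb 9, 2027 + 9 weeks = Apr 13, 2027.
The AMS measurement is run: Apr 13, 2027 + 20 days = May 3, 2027.
The raw date is calibrated: May 3, 2027 + 1 week = May 10, 2027.
The report is sent to the excavator: May 10, 2027 + 21 days = May 31, 2027.

2027-05-31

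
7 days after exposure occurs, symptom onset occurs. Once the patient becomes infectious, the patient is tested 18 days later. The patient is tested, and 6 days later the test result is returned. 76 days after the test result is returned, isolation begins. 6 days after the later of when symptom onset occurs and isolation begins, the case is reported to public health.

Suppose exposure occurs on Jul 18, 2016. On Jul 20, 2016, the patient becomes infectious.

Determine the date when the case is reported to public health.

Exposure occurs: Jul 18, 2016.
Symptom onset occurs: Jul 18, 2016 + 7 days = Jul 25, 2016.
The patient becomes infectious: Jul 20, 2016.
The patient is tested: Jul 20, 2016 + 18 days = Aug 7, 2016.
The test result is returned: Aug 7, 2016 + 6 days = Aug 13, 2016.
Isolation begins: Aug 13, 2016 + 76 days = Oct 28, 2016.
Both prerequisites met — symptom onset occurs (Jul 25, 2016), isolation begins (Oct 28, 2016); the later is Oct 28, 2016.
The case is reported to public health: Oct 28, 2016 + 6 days = Nov 3, 2016.

Nov 3, 2016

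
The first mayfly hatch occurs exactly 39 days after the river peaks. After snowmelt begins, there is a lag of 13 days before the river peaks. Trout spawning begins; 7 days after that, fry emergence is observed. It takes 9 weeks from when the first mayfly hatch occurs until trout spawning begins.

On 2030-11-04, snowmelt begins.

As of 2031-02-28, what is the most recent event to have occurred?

Snowmelt begins: Nov 4, 2030.
The river peaks: Nov 4, 2030 + 13 days = Nov 17, 2030.
The first mayfly hatch occurs: Nov 17, 2030 + 39 days = Dec 26, 2030.
Trout spawning begins: Dec 26, 2030 + 9 weeks = Feb 27, 2031.
Fry emergence is observed: Feb 27, 2031 + 7 days = Mar 6, 2031.
Feb 28, 2031 falls between when trout spawning begins (Feb 27, 2031) and when fry emergence is observed (Mar 6, 2031).

Trout spawning begins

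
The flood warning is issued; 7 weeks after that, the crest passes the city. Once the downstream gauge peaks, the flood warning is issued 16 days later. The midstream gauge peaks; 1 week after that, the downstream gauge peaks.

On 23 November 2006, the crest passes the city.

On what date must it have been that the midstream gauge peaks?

12 September 2006

The crest passes the city: Nov 23, 2006.
The flood warning is issued: Nov 23, 2006 − 7 weeks = Oct 5, 2006.
The downstream gauge peaks: Oct 5, 2006 − 16 days = Sep 19, 2006.
The midstream gauge peaks: Sep 19, 2006 − 1 week = Sep 12, 2006.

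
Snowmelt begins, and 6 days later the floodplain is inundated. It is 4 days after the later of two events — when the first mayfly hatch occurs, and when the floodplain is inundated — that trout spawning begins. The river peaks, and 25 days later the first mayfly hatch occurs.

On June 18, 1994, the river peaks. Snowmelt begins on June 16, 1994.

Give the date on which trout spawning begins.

July 17, 1994

The river peaks: Jun 18, 1994.
The first mayfly hatch occurs: Jun 18, 1994 + 25 days = Jul 13, 1994.
Snowmelt begins: Jun 16, 1994.
The floodplain is inundated: Jun 16, 1994 + 6 days = Jun 22, 1994.
Both prerequisites met — the first mayfly hatch occurs (Jul 13, 1994), the floodplain is inundated (Jun 22, 1994); the later is Jul 13, 1994.
Trout spawning begins: Jul 13, 1994 + 4 days = Jul 17, 1994.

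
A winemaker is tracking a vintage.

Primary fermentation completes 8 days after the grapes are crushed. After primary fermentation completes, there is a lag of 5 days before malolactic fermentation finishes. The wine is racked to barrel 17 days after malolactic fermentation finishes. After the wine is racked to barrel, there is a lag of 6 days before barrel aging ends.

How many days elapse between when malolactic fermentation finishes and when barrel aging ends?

23 days

Causal path: malolactic fermentation finishes → the wine is racked to barrel → barrel aging ends.
Total delay along the path: 17 + 6 = 23 days.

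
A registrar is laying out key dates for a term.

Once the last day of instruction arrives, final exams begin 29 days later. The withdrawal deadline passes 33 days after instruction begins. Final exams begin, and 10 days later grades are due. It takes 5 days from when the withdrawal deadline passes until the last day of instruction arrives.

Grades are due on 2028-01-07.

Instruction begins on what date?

2027-10-22

Grades are due: Jan 7, 2028.
Final exams begin: Jan 7, 2028 − 10 days = Dec 28, 2027.
The last day of instruction arrives: Dec 28, 2027 − 29 days = Nov 29, 2027.
The withdrawal deadline passes: Nov 29, 2027 − 5 days = Nov 24, 2027.
Instruction begins: Nov 24, 2027 − 33 days = Oct 22, 2027.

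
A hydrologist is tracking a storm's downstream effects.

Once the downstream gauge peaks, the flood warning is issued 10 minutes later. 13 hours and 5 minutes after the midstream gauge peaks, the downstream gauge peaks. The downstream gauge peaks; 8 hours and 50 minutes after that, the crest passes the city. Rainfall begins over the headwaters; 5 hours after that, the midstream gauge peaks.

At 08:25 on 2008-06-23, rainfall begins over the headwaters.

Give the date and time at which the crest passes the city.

Rainfall begins over the headwaters: 08:25 Jun 23, 2008.
The midstream gauge peaks: 08:25 Jun 23, 2008 + 5h = 13:25 Jun 23, 2008.
The downstream gauge peaks: 13:25 Jun 23, 2008 + 13h05m = 02:30 Jun 24, 2008.
The crest passes the city: 02:30 Jun 24, 2008 + 8h50m = 11:20 Jun 24, 2008.

11:20 on 2008-06-24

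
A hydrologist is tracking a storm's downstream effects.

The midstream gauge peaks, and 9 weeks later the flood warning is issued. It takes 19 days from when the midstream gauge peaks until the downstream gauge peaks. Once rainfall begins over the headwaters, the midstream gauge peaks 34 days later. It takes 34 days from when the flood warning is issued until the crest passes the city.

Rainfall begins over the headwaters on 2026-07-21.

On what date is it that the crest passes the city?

Rainfall begins over the headwaters: Jul 21, 2026.
The midstream gauge peaks: Jul 21, 2026 + 34 days = Aug 24, 2026.
The flood warning is issued: Aug 24, 2026 + 9 weeks = Oct 26, 2026.
The crest passes the city: Oct 26, 2026 + 34 days = Nov 29, 2026.

2026-11-29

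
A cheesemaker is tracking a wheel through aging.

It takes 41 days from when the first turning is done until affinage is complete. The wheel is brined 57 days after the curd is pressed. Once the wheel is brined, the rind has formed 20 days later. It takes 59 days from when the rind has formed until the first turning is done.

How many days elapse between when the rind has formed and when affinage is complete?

100 days

Causal path: the rind has formed → the first turning is done → affinage is complete.
Total delay along the path: 59 + 41 = 100 days.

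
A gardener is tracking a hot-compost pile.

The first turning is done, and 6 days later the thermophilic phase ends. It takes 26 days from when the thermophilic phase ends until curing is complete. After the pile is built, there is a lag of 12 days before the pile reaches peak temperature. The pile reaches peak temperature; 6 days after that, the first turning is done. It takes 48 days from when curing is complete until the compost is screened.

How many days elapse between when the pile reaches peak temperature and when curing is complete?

38 days

Causal path: the pile reaches peak temperature → the first turning is done → the thermophilic phase ends → curing is complete.
Total delay along the path: 6 + 6 + 26 = 38 days.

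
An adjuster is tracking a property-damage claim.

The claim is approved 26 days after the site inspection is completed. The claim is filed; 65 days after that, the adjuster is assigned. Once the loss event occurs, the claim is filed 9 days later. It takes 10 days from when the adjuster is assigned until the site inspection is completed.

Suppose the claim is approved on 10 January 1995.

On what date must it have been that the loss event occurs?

The claim is approved: Jan 10, 1995.
The site inspection is completed: Jan 10, 1995 − 26 days = Dec 15, 1994.
The adjuster is assigned: Dec 15, 1994 − 10 days = Dec 5, 1994.
The claim is filed: Dec 5, 1994 − 65 days = Oct 1, 1994.
The loss event occurs: Oct 1, 1994 − 9 days = Sep 22, 1994.

22 September 1994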